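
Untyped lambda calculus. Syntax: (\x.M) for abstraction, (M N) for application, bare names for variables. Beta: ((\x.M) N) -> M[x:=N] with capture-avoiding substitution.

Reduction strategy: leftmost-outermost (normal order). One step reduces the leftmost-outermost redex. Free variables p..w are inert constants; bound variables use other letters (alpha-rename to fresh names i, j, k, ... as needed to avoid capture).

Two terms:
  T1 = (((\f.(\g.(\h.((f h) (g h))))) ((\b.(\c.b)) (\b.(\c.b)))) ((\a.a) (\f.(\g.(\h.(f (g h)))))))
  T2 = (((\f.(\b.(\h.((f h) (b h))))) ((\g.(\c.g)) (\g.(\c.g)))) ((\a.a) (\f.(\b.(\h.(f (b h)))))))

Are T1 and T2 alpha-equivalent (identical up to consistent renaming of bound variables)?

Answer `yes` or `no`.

Term 1: (((\f.(\g.(\h.((f h) (g h))))) ((\b.(\c.b)) (\b.(\c.b)))) ((\a.a) (\f.(\g.(\h.(f (g h)))))))
Term 2: (((\f.(\b.(\h.((f h) (b h))))) ((\g.(\c.g)) (\g.(\c.g)))) ((\a.a) (\f.(\b.(\h.(f (b h)))))))
Alpha-equivalence: compare structure up to binder renaming.
Result: True

Answer: yes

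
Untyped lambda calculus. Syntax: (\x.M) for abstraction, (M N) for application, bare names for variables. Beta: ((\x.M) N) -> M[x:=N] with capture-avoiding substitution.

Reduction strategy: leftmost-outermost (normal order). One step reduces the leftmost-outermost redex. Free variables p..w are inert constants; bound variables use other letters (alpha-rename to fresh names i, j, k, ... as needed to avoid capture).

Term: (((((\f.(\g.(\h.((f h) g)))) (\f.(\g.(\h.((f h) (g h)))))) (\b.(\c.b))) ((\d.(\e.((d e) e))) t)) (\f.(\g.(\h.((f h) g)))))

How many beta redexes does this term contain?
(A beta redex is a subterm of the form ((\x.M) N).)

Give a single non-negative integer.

Answer: 2

Derivation:
Term: (((((\f.(\g.(\h.((f h) g)))) (\f.(\g.(\h.((f h) (g h)))))) (\b.(\c.b))) ((\d.(\e.((d e) e))) t)) (\f.(\g.(\h.((f h) g)))))
  Redex: ((\f.(\g.(\h.((f h) g)))) (\f.(\g.(\h.((f h) (g h))))))
  Redex: ((\d.(\e.((d e) e))) t)
Total redexes: 2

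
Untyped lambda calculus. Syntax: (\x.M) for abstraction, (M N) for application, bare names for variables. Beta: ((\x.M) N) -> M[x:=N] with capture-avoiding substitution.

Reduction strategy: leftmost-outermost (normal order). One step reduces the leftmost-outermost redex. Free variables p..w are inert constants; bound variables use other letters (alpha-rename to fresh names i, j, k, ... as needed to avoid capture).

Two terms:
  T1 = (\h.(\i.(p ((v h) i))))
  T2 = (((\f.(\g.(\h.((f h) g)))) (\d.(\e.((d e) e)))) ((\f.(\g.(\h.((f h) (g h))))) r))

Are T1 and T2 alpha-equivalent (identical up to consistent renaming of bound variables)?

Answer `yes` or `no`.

Answer: no

Derivation:
Term 1: (\h.(\i.(p ((v h) i))))
Term 2: (((\f.(\g.(\h.((f h) g)))) (\d.(\e.((d e) e)))) ((\f.(\g.(\h.((f h) (g h))))) r))
Alpha-equivalence: compare structure up to binder renaming.
Result: False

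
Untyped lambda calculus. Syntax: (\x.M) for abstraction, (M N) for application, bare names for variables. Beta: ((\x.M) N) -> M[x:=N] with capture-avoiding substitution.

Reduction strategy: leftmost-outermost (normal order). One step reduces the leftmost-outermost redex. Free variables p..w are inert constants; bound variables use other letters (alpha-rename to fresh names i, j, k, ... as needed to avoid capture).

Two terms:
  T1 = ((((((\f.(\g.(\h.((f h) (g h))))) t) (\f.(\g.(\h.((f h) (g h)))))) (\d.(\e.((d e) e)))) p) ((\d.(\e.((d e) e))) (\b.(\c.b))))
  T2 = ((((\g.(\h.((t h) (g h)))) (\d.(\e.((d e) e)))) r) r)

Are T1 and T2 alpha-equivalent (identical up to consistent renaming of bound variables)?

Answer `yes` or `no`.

Answer: no

Derivation:
Term 1: ((((((\f.(\g.(\h.((f h) (g h))))) t) (\f.(\g.(\h.((f h) (g h)))))) (\d.(\e.((d e) e)))) p) ((\d.(\e.((d e) e))) (\b.(\c.b))))
Term 2: ((((\g.(\h.((t h) (g h)))) (\d.(\e.((d e) e)))) r) r)
Alpha-equivalence: compare structure up to binder renaming.
Result: False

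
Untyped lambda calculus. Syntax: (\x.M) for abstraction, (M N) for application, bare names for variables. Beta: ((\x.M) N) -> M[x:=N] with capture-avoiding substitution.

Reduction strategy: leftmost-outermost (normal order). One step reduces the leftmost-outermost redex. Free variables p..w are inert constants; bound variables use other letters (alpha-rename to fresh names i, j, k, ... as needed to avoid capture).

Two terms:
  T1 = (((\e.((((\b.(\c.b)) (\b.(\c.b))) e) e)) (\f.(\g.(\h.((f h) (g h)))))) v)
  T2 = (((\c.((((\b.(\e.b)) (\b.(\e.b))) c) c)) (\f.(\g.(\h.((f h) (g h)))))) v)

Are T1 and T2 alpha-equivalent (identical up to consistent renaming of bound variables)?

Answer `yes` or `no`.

Answer: yes

Derivation:
Term 1: (((\e.((((\b.(\c.b)) (\b.(\c.b))) e) e)) (\f.(\g.(\h.((f h) (g h)))))) v)
Term 2: (((\c.((((\b.(\e.b)) (\b.(\e.b))) c) c)) (\f.(\g.(\h.((f h) (g h)))))) v)
Alpha-equivalence: compare structure up to binder renaming.
Result: True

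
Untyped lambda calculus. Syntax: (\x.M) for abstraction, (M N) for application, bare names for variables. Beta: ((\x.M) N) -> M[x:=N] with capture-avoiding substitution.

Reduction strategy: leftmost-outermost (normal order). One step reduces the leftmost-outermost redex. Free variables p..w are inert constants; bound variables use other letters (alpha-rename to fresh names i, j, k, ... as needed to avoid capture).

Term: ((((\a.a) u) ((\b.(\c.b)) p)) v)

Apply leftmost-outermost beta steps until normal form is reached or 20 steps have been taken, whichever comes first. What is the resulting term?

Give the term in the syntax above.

Step 0: ((((\a.a) u) ((\b.(\c.b)) p)) v)
Step 1: ((u ((\b.(\c.b)) p)) v)
Step 2: ((u (\c.p)) v)

Answer: ((u (\c.p)) v)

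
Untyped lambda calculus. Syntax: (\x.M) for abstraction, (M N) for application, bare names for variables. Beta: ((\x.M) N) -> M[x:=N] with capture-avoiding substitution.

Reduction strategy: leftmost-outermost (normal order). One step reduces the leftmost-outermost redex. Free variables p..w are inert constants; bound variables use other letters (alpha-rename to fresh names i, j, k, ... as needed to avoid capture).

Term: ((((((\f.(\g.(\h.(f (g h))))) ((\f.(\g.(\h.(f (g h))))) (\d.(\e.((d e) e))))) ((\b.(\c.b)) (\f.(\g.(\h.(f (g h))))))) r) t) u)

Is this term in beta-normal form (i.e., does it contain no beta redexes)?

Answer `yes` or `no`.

Answer: no

Derivation:
Term: ((((((\f.(\g.(\h.(f (g h))))) ((\f.(\g.(\h.(f (g h))))) (\d.(\e.((d e) e))))) ((\b.(\c.b)) (\f.(\g.(\h.(f (g h))))))) r) t) u)
Found 3 beta redex(es).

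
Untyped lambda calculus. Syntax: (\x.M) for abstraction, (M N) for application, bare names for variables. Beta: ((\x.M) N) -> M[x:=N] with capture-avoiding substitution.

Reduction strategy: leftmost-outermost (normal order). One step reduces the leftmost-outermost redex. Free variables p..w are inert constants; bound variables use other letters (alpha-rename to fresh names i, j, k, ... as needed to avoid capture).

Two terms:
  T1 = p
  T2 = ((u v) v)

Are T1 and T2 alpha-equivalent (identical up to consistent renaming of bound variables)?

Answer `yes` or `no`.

Term 1: p
Term 2: ((u v) v)
Alpha-equivalence: compare structure up to binder renaming.
Result: False

Answer: no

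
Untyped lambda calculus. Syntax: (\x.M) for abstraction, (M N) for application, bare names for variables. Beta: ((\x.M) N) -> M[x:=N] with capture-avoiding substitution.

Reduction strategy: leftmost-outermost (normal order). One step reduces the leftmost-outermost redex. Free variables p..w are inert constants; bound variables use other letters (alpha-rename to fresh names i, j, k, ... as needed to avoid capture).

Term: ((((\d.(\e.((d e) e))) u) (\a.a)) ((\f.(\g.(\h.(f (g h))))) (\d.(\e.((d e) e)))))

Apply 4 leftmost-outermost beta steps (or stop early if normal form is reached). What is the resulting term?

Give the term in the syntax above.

Step 0: ((((\d.(\e.((d e) e))) u) (\a.a)) ((\f.(\g.(\h.(f (g h))))) (\d.(\e.((d e) e)))))
Step 1: (((\e.((u e) e)) (\a.a)) ((\f.(\g.(\h.(f (g h))))) (\d.(\e.((d e) e)))))
Step 2: (((u (\a.a)) (\a.a)) ((\f.(\g.(\h.(f (g h))))) (\d.(\e.((d e) e)))))
Step 3: (((u (\a.a)) (\a.a)) (\g.(\h.((\d.(\e.((d e) e))) (g h)))))
Step 4: (((u (\a.a)) (\a.a)) (\g.(\h.(\e.(((g h) e) e)))))

Answer: (((u (\a.a)) (\a.a)) (\g.(\h.(\e.(((g h) e) e)))))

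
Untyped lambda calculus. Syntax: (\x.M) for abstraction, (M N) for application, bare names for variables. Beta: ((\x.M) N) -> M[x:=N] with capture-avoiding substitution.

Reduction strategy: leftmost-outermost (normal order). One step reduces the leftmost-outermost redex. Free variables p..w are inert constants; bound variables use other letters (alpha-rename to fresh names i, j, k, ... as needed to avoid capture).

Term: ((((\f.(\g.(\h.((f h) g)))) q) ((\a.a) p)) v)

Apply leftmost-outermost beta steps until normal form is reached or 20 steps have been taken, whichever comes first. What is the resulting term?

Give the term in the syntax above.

Answer: ((q v) p)

Derivation:
Step 0: ((((\f.(\g.(\h.((f h) g)))) q) ((\a.a) p)) v)
Step 1: (((\g.(\h.((q h) g))) ((\a.a) p)) v)
Step 2: ((\h.((q h) ((\a.a) p))) v)
Step 3: ((q v) ((\a.a) p))
Step 4: ((q v) p)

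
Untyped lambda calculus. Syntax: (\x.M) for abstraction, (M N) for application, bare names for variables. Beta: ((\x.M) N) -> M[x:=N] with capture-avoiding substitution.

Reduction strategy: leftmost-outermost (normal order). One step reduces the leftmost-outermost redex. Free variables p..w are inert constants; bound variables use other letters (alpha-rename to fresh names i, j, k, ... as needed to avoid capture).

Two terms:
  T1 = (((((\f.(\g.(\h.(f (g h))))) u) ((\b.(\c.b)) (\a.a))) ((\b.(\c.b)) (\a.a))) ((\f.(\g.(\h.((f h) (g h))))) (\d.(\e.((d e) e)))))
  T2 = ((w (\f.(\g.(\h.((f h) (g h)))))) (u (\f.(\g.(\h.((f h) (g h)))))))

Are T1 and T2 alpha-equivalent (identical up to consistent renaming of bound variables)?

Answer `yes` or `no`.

Answer: no

Derivation:
Term 1: (((((\f.(\g.(\h.(f (g h))))) u) ((\b.(\c.b)) (\a.a))) ((\b.(\c.b)) (\a.a))) ((\f.(\g.(\h.((f h) (g h))))) (\d.(\e.((d e) e)))))
Term 2: ((w (\f.(\g.(\h.((f h) (g h)))))) (u (\f.(\g.(\h.((f h) (g h)))))))
Alpha-equivalence: compare structure up to binder renaming.
Result: False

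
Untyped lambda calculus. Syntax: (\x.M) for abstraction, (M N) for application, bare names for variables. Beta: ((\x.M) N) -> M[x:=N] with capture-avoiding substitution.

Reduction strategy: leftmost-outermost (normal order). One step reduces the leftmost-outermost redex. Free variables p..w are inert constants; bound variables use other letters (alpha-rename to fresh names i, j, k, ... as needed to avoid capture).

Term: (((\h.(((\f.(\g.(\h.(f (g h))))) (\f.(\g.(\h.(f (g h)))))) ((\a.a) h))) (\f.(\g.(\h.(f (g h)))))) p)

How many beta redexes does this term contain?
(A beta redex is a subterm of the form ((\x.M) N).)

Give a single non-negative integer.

Answer: 3

Derivation:
Term: (((\h.(((\f.(\g.(\h.(f (g h))))) (\f.(\g.(\h.(f (g h)))))) ((\a.a) h))) (\f.(\g.(\h.(f (g h)))))) p)
  Redex: ((\h.(((\f.(\g.(\h.(f (g h))))) (\f.(\g.(\h.(f (g h)))))) ((\a.a) h))) (\f.(\g.(\h.(f (g h))))))
  Redex: ((\f.(\g.(\h.(f (g h))))) (\f.(\g.(\h.(f (g h))))))
  Redex: ((\a.a) h)
Total redexes: 3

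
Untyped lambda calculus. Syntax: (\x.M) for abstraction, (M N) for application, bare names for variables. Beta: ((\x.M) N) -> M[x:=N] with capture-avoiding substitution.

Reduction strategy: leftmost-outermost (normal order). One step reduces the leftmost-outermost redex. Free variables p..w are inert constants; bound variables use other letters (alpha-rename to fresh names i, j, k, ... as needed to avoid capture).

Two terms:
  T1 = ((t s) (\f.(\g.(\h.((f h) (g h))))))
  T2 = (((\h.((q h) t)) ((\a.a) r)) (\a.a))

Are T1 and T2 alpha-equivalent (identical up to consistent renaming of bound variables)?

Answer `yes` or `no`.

Term 1: ((t s) (\f.(\g.(\h.((f h) (g h))))))
Term 2: (((\h.((q h) t)) ((\a.a) r)) (\a.a))
Alpha-equivalence: compare structure up to binder renaming.
Result: False

Answer: no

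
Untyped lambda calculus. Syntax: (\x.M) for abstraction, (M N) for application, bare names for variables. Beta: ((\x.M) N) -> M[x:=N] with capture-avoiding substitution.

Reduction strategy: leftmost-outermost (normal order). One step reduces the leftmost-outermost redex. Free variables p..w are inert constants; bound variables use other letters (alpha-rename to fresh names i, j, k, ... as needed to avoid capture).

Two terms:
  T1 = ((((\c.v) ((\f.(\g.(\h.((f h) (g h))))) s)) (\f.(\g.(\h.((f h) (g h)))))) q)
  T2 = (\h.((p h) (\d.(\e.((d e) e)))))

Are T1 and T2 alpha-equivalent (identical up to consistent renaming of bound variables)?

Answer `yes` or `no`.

Term 1: ((((\c.v) ((\f.(\g.(\h.((f h) (g h))))) s)) (\f.(\g.(\h.((f h) (g h)))))) q)
Term 2: (\h.((p h) (\d.(\e.((d e) e)))))
Alpha-equivalence: compare structure up to binder renaming.
Result: False

Answer: no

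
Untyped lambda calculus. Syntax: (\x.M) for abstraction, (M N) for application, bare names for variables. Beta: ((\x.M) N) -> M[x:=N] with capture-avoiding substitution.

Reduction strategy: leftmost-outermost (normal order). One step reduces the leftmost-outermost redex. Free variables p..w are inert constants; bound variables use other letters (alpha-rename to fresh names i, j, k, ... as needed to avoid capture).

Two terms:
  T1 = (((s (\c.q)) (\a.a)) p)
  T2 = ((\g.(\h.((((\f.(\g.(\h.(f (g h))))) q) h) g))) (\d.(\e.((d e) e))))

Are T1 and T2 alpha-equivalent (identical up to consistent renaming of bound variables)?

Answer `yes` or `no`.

Answer: no

Derivation:
Term 1: (((s (\c.q)) (\a.a)) p)
Term 2: ((\g.(\h.((((\f.(\g.(\h.(f (g h))))) q) h) g))) (\d.(\e.((d e) e))))
Alpha-equivalence: compare structure up to binder renaming.
Result: False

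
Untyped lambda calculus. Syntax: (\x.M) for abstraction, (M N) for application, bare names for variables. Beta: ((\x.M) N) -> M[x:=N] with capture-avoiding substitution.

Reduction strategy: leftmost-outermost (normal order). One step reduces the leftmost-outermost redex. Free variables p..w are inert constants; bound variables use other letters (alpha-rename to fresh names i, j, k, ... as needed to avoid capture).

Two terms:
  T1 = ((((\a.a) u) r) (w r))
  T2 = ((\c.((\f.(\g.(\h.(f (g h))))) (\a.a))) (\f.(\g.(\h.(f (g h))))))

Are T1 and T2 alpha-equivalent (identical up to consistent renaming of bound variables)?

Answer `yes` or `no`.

Answer: no

Derivation:
Term 1: ((((\a.a) u) r) (w r))
Term 2: ((\c.((\f.(\g.(\h.(f (g h))))) (\a.a))) (\f.(\g.(\h.(f (g h))))))
Alpha-equivalence: compare structure up to binder renaming.
Result: False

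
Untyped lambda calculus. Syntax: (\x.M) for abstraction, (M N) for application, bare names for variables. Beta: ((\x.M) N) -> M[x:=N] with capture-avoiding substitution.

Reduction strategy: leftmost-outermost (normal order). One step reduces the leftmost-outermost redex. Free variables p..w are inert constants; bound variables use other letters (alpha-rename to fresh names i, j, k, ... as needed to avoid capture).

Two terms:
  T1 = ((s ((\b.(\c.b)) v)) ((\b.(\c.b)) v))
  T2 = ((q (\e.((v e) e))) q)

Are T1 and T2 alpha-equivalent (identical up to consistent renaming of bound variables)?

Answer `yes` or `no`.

Answer: no

Derivation:
Term 1: ((s ((\b.(\c.b)) v)) ((\b.(\c.b)) v))
Term 2: ((q (\e.((v e) e))) q)
Alpha-equivalence: compare structure up to binder renaming.
Result: False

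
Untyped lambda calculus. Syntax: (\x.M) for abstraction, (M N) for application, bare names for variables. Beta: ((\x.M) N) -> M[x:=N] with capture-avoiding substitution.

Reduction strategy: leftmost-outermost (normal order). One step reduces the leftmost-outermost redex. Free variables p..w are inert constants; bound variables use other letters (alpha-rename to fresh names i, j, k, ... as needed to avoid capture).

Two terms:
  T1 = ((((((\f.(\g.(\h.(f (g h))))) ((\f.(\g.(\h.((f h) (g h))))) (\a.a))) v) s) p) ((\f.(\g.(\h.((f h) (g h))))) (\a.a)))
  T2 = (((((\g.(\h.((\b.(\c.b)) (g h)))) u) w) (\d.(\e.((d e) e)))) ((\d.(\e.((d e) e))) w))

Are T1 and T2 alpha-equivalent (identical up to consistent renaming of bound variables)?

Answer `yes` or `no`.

Answer: no

Derivation:
Term 1: ((((((\f.(\g.(\h.(f (g h))))) ((\f.(\g.(\h.((f h) (g h))))) (\a.a))) v) s) p) ((\f.(\g.(\h.((f h) (g h))))) (\a.a)))
Term 2: (((((\g.(\h.((\b.(\c.b)) (g h)))) u) w) (\d.(\e.((d e) e)))) ((\d.(\e.((d e) e))) w))
Alpha-equivalence: compare structure up to binder renaming.
Result: False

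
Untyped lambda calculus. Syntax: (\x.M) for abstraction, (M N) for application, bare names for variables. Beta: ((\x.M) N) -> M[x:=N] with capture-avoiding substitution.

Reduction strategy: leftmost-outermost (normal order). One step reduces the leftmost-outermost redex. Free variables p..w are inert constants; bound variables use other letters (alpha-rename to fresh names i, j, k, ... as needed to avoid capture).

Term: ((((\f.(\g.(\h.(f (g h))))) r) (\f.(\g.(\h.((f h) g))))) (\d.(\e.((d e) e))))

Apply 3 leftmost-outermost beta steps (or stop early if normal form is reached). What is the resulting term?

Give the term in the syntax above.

Step 0: ((((\f.(\g.(\h.(f (g h))))) r) (\f.(\g.(\h.((f h) g))))) (\d.(\e.((d e) e))))
Step 1: (((\g.(\h.(r (g h)))) (\f.(\g.(\h.((f h) g))))) (\d.(\e.((d e) e))))
Step 2: ((\h.(r ((\f.(\g.(\h.((f h) g)))) h))) (\d.(\e.((d e) e))))
Step 3: (r ((\f.(\g.(\h.((f h) g)))) (\d.(\e.((d e) e)))))

Answer: (r ((\f.(\g.(\h.((f h) g)))) (\d.(\e.((d e) e)))))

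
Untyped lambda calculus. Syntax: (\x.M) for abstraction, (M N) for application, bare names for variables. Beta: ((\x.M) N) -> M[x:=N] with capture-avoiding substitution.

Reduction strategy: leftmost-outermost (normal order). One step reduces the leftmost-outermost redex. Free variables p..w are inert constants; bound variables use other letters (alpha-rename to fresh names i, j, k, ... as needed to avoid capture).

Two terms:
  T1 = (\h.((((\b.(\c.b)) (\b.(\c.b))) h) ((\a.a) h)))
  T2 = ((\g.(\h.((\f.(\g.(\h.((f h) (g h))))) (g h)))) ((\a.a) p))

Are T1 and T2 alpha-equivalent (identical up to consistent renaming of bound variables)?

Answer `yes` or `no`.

Term 1: (\h.((((\b.(\c.b)) (\b.(\c.b))) h) ((\a.a) h)))
Term 2: ((\g.(\h.((\f.(\g.(\h.((f h) (g h))))) (g h)))) ((\a.a) p))
Alpha-equivalence: compare structure up to binder renaming.
Result: False

Answer: no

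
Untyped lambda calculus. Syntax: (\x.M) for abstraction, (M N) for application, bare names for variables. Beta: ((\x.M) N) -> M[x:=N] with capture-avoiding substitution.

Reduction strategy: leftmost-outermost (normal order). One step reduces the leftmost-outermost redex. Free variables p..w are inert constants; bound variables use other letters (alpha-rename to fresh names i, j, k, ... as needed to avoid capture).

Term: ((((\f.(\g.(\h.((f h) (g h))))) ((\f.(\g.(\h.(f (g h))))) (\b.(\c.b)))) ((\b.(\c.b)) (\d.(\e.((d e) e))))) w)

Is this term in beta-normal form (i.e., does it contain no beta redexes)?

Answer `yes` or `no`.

Answer: no

Derivation:
Term: ((((\f.(\g.(\h.((f h) (g h))))) ((\f.(\g.(\h.(f (g h))))) (\b.(\c.b)))) ((\b.(\c.b)) (\d.(\e.((d e) e))))) w)
Found 3 beta redex(es).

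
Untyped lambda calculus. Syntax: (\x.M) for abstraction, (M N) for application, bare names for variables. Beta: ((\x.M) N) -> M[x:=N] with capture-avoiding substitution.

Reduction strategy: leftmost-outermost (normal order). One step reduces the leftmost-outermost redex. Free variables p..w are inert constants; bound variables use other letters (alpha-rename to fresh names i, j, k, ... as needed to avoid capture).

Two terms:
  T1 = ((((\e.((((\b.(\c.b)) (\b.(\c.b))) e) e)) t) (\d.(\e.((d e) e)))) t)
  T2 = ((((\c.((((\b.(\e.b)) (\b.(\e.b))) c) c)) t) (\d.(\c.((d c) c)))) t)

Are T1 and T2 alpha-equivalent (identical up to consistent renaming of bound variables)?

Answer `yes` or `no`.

Term 1: ((((\e.((((\b.(\c.b)) (\b.(\c.b))) e) e)) t) (\d.(\e.((d e) e)))) t)
Term 2: ((((\c.((((\b.(\e.b)) (\b.(\e.b))) c) c)) t) (\d.(\c.((d c) c)))) t)
Alpha-equivalence: compare structure up to binder renaming.
Result: True

Answer: yes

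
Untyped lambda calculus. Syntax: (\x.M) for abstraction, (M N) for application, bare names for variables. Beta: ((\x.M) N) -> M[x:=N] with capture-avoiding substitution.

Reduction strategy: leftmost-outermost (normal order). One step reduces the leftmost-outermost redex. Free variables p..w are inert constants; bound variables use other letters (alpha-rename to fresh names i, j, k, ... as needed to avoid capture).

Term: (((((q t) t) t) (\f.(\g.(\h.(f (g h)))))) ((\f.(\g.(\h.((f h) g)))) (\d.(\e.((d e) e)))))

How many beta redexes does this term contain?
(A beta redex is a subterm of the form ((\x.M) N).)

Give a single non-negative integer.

Term: (((((q t) t) t) (\f.(\g.(\h.(f (g h)))))) ((\f.(\g.(\h.((f h) g)))) (\d.(\e.((d e) e)))))
  Redex: ((\f.(\g.(\h.((f h) g)))) (\d.(\e.((d e) e))))
Total redexes: 1

Answer: 1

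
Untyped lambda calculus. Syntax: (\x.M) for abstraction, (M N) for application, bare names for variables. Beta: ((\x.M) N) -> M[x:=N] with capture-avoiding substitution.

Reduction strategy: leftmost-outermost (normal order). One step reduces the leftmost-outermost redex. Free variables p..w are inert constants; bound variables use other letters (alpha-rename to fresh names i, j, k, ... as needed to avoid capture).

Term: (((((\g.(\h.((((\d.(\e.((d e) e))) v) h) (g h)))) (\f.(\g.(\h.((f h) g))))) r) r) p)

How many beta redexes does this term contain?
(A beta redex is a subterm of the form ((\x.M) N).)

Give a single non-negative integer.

Answer: 2

Derivation:
Term: (((((\g.(\h.((((\d.(\e.((d e) e))) v) h) (g h)))) (\f.(\g.(\h.((f h) g))))) r) r) p)
  Redex: ((\g.(\h.((((\d.(\e.((d e) e))) v) h) (g h)))) (\f.(\g.(\h.((f h) g)))))
  Redex: ((\d.(\e.((d e) e))) v)
Total redexes: 2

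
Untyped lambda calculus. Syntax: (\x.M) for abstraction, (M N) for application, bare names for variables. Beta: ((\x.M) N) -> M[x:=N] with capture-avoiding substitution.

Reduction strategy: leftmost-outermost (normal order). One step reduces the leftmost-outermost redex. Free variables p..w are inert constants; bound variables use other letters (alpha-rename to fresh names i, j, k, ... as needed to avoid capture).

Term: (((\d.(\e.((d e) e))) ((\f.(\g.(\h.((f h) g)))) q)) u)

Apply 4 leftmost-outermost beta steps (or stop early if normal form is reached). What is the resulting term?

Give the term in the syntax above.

Step 0: (((\d.(\e.((d e) e))) ((\f.(\g.(\h.((f h) g)))) q)) u)
Step 1: ((\e.((((\f.(\g.(\h.((f h) g)))) q) e) e)) u)
Step 2: ((((\f.(\g.(\h.((f h) g)))) q) u) u)
Step 3: (((\g.(\h.((q h) g))) u) u)
Step 4: ((\h.((q h) u)) u)

Answer: ((\h.((q h) u)) u)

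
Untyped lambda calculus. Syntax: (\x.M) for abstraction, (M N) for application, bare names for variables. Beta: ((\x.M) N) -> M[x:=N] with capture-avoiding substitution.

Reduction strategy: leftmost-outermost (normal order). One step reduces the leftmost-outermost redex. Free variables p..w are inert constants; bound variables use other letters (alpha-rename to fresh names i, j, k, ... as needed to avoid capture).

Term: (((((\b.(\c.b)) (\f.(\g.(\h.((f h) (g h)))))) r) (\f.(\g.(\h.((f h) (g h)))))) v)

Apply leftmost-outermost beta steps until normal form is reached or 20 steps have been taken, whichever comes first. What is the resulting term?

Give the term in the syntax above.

Answer: (\h.(\i.((h i) ((v h) i))))

Derivation:
Step 0: (((((\b.(\c.b)) (\f.(\g.(\h.((f h) (g h)))))) r) (\f.(\g.(\h.((f h) (g h)))))) v)
Step 1: ((((\c.(\f.(\g.(\h.((f h) (g h)))))) r) (\f.(\g.(\h.((f h) (g h)))))) v)
Step 2: (((\f.(\g.(\h.((f h) (g h))))) (\f.(\g.(\h.((f h) (g h)))))) v)
Step 3: ((\g.(\h.(((\f.(\g.(\h.((f h) (g h))))) h) (g h)))) v)
Step 4: (\h.(((\f.(\g.(\h.((f h) (g h))))) h) (v h)))
Step 5: (\h.((\g.(\i.((h i) (g i)))) (v h)))
Step 6: (\h.(\i.((h i) ((v h) i))))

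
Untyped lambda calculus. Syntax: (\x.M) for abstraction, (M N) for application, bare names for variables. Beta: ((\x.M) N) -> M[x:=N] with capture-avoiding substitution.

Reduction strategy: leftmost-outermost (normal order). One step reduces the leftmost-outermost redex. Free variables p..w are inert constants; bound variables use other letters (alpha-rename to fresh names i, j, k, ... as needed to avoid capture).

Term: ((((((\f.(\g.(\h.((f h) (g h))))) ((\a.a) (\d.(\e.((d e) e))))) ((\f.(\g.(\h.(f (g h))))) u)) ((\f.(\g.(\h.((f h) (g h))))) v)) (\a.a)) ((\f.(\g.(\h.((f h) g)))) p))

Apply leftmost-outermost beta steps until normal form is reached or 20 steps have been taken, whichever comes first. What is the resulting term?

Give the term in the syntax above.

Step 0: ((((((\f.(\g.(\h.((f h) (g h))))) ((\a.a) (\d.(\e.((d e) e))))) ((\f.(\g.(\h.(f (g h))))) u)) ((\f.(\g.(\h.((f h) (g h))))) v)) (\a.a)) ((\f.(\g.(\h.((f h) g)))) p))
Step 1: (((((\g.(\h.((((\a.a) (\d.(\e.((d e) e)))) h) (g h)))) ((\f.(\g.(\h.(f (g h))))) u)) ((\f.(\g.(\h.((f h) (g h))))) v)) (\a.a)) ((\f.(\g.(\h.((f h) g)))) p))
Step 2: ((((\h.((((\a.a) (\d.(\e.((d e) e)))) h) (((\f.(\g.(\h.(f (g h))))) u) h))) ((\f.(\g.(\h.((f h) (g h))))) v)) (\a.a)) ((\f.(\g.(\h.((f h) g)))) p))
Step 3: ((((((\a.a) (\d.(\e.((d e) e)))) ((\f.(\g.(\h.((f h) (g h))))) v)) (((\f.(\g.(\h.(f (g h))))) u) ((\f.(\g.(\h.((f h) (g h))))) v))) (\a.a)) ((\f.(\g.(\h.((f h) g)))) p))
Step 4: (((((\d.(\e.((d e) e))) ((\f.(\g.(\h.((f h) (g h))))) v)) (((\f.(\g.(\h.(f (g h))))) u) ((\f.(\g.(\h.((f h) (g h))))) v))) (\a.a)) ((\f.(\g.(\h.((f h) g)))) p))
Step 5: ((((\e.((((\f.(\g.(\h.((f h) (g h))))) v) e) e)) (((\f.(\g.(\h.(f (g h))))) u) ((\f.(\g.(\h.((f h) (g h))))) v))) (\a.a)) ((\f.(\g.(\h.((f h) g)))) p))
Step 6: ((((((\f.(\g.(\h.((f h) (g h))))) v) (((\f.(\g.(\h.(f (g h))))) u) ((\f.(\g.(\h.((f h) (g h))))) v))) (((\f.(\g.(\h.(f (g h))))) u) ((\f.(\g.(\h.((f h) (g h))))) v))) (\a.a)) ((\f.(\g.(\h.((f h) g)))) p))
Step 7: (((((\g.(\h.((v h) (g h)))) (((\f.(\g.(\h.(f (g h))))) u) ((\f.(\g.(\h.((f h) (g h))))) v))) (((\f.(\g.(\h.(f (g h))))) u) ((\f.(\g.(\h.((f h) (g h))))) v))) (\a.a)) ((\f.(\g.(\h.((f h) g)))) p))
Step 8: ((((\h.((v h) ((((\f.(\g.(\h.(f (g h))))) u) ((\f.(\g.(\h.((f h) (g h))))) v)) h))) (((\f.(\g.(\h.(f (g h))))) u) ((\f.(\g.(\h.((f h) (g h))))) v))) (\a.a)) ((\f.(\g.(\h.((f h) g)))) p))
Step 9: ((((v (((\f.(\g.(\h.(f (g h))))) u) ((\f.(\g.(\h.((f h) (g h))))) v))) ((((\f.(\g.(\h.(f (g h))))) u) ((\f.(\g.(\h.((f h) (g h))))) v)) (((\f.(\g.(\h.(f (g h))))) u) ((\f.(\g.(\h.((f h) (g h))))) v)))) (\a.a)) ((\f.(\g.(\h.((f h) g)))) p))
Step 10: ((((v ((\g.(\h.(u (g h)))) ((\f.(\g.(\h.((f h) (g h))))) v))) ((((\f.(\g.(\h.(f (g h))))) u) ((\f.(\g.(\h.((f h) (g h))))) v)) (((\f.(\g.(\h.(f (g h))))) u) ((\f.(\g.(\h.((f h) (g h))))) v)))) (\a.a)) ((\f.(\g.(\h.((f h) g)))) p))
Step 11: ((((v (\h.(u (((\f.(\g.(\h.((f h) (g h))))) v) h)))) ((((\f.(\g.(\h.(f (g h))))) u) ((\f.(\g.(\h.((f h) (g h))))) v)) (((\f.(\g.(\h.(f (g h))))) u) ((\f.(\g.(\h.((f h) (g h))))) v)))) (\a.a)) ((\f.(\g.(\h.((f h) g)))) p))
Step 12: ((((v (\h.(u ((\g.(\h.((v h) (g h)))) h)))) ((((\f.(\g.(\h.(f (g h))))) u) ((\f.(\g.(\h.((f h) (g h))))) v)) (((\f.(\g.(\h.(f (g h))))) u) ((\f.(\g.(\h.((f h) (g h))))) v)))) (\a.a)) ((\f.(\g.(\h.((f h) g)))) p))
Step 13: ((((v (\h.(u (\i.((v i) (h i)))))) ((((\f.(\g.(\h.(f (g h))))) u) ((\f.(\g.(\h.((f h) (g h))))) v)) (((\f.(\g.(\h.(f (g h))))) u) ((\f.(\g.(\h.((f h) (g h))))) v)))) (\a.a)) ((\f.(\g.(\h.((f h) g)))) p))
Step 14: ((((v (\h.(u (\i.((v i) (h i)))))) (((\g.(\h.(u (g h)))) ((\f.(\g.(\h.((f h) (g h))))) v)) (((\f.(\g.(\h.(f (g h))))) u) ((\f.(\g.(\h.((f h) (g h))))) v)))) (\a.a)) ((\f.(\g.(\h.((f h) g)))) p))
Step 15: ((((v (\h.(u (\i.((v i) (h i)))))) ((\h.(u (((\f.(\g.(\h.((f h) (g h))))) v) h))) (((\f.(\g.(\h.(f (g h))))) u) ((\f.(\g.(\h.((f h) (g h))))) v)))) (\a.a)) ((\f.(\g.(\h.((f h) g)))) p))
Step 16: ((((v (\h.(u (\i.((v i) (h i)))))) (u (((\f.(\g.(\h.((f h) (g h))))) v) (((\f.(\g.(\h.(f (g h))))) u) ((\f.(\g.(\h.((f h) (g h))))) v))))) (\a.a)) ((\f.(\g.(\h.((f h) g)))) p))
Step 17: ((((v (\h.(u (\i.((v i) (h i)))))) (u ((\g.(\h.((v h) (g h)))) (((\f.(\g.(\h.(f (g h))))) u) ((\f.(\g.(\h.((f h) (g h))))) v))))) (\a.a)) ((\f.(\g.(\h.((f h) g)))) p))
Step 18: ((((v (\h.(u (\i.((v i) (h i)))))) (u (\h.((v h) ((((\f.(\g.(\h.(f (g h))))) u) ((\f.(\g.(\h.((f h) (g h))))) v)) h))))) (\a.a)) ((\f.(\g.(\h.((f h) g)))) p))
Step 19: ((((v (\h.(u (\i.((v i) (h i)))))) (u (\h.((v h) (((\g.(\h.(u (g h)))) ((\f.(\g.(\h.((f h) (g h))))) v)) h))))) (\a.a)) ((\f.(\g.(\h.((f h) g)))) p))
Step 20: ((((v (\h.(u (\i.((v i) (h i)))))) (u (\h.((v h) ((\h.(u (((\f.(\g.(\h.((f h) (g h))))) v) h))) h))))) (\a.a)) ((\f.(\g.(\h.((f h) g)))) p))

Answer: ((((v (\h.(u (\i.((v i) (h i)))))) (u (\h.((v h) ((\h.(u (((\f.(\g.(\h.((f h) (g h))))) v) h))) h))))) (\a.a)) ((\f.(\g.(\h.((f h) g)))) p))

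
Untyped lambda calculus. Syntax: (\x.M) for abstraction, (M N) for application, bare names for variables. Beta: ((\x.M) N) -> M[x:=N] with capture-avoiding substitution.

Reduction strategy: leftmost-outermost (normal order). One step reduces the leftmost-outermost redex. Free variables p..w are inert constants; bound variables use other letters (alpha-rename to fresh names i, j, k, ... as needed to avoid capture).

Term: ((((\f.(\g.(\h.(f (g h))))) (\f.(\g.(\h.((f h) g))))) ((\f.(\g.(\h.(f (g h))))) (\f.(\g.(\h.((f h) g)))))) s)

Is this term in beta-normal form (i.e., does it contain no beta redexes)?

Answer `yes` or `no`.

Term: ((((\f.(\g.(\h.(f (g h))))) (\f.(\g.(\h.((f h) g))))) ((\f.(\g.(\h.(f (g h))))) (\f.(\g.(\h.((f h) g)))))) s)
Found 2 beta redex(es).

Answer: no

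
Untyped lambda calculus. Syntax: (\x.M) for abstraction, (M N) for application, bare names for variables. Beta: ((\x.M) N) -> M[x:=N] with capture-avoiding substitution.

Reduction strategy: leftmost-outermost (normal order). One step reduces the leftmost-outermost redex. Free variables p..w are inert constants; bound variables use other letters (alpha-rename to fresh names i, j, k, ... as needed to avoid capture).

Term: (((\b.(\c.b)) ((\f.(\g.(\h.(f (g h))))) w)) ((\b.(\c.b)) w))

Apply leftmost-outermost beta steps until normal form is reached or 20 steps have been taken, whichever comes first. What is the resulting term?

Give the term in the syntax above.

Step 0: (((\b.(\c.b)) ((\f.(\g.(\h.(f (g h))))) w)) ((\b.(\c.b)) w))
Step 1: ((\c.((\f.(\g.(\h.(f (g h))))) w)) ((\b.(\c.b)) w))
Step 2: ((\f.(\g.(\h.(f (g h))))) w)
Step 3: (\g.(\h.(w (g h))))

Answer: (\g.(\h.(w (g h))))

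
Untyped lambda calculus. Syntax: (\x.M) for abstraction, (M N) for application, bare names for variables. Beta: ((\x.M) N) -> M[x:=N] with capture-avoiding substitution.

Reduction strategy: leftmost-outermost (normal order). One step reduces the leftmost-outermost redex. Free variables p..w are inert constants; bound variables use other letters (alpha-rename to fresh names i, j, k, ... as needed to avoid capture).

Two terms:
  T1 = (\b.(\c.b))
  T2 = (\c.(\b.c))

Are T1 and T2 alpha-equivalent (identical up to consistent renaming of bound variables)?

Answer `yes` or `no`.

Term 1: (\b.(\c.b))
Term 2: (\c.(\b.c))
Alpha-equivalence: compare structure up to binder renaming.
Result: True

Answer: yes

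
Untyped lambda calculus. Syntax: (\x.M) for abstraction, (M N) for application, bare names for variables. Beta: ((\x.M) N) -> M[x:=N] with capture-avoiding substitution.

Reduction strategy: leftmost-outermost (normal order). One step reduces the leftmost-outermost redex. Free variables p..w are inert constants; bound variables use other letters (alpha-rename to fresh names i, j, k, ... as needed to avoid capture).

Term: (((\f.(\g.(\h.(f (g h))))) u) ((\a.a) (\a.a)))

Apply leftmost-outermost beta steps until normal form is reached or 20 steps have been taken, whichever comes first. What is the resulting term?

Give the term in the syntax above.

Answer: (\h.(u h))

Derivation:
Step 0: (((\f.(\g.(\h.(f (g h))))) u) ((\a.a) (\a.a)))
Step 1: ((\g.(\h.(u (g h)))) ((\a.a) (\a.a)))
Step 2: (\h.(u (((\a.a) (\a.a)) h)))
Step 3: (\h.(u ((\a.a) h)))
Step 4: (\h.(u h))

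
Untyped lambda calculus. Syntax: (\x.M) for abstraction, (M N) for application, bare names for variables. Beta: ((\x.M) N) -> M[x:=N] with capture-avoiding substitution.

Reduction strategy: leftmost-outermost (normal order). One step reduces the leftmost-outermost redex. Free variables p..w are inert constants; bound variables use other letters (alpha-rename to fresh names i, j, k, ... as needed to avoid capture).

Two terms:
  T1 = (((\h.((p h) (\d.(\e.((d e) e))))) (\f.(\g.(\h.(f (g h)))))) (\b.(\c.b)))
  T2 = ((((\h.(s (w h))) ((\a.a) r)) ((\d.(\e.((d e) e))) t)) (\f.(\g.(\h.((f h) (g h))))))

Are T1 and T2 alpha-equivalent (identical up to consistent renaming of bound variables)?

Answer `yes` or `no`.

Answer: no

Derivation:
Term 1: (((\h.((p h) (\d.(\e.((d e) e))))) (\f.(\g.(\h.(f (g h)))))) (\b.(\c.b)))
Term 2: ((((\h.(s (w h))) ((\a.a) r)) ((\d.(\e.((d e) e))) t)) (\f.(\g.(\h.((f h) (g h))))))
Alpha-equivalence: compare structure up to binder renaming.
Result: False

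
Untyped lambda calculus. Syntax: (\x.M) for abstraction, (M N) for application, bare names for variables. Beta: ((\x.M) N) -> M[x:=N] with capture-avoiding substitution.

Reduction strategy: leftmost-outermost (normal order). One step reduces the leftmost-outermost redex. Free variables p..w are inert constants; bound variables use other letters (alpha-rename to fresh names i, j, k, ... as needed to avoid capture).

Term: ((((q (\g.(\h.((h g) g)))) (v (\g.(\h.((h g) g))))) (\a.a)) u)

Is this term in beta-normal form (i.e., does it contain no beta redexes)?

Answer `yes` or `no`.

Answer: yes

Derivation:
Term: ((((q (\g.(\h.((h g) g)))) (v (\g.(\h.((h g) g))))) (\a.a)) u)
No beta redexes found.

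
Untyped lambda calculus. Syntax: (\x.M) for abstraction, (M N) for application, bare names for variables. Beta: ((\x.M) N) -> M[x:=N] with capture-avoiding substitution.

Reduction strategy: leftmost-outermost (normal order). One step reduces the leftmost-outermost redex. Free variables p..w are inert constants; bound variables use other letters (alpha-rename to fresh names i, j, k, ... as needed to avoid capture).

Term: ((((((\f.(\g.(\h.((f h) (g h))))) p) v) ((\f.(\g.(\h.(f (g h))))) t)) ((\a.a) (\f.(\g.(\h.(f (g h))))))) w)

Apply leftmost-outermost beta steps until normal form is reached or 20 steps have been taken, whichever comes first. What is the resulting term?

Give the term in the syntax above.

Step 0: ((((((\f.(\g.(\h.((f h) (g h))))) p) v) ((\f.(\g.(\h.(f (g h))))) t)) ((\a.a) (\f.(\g.(\h.(f (g h))))))) w)
Step 1: (((((\g.(\h.((p h) (g h)))) v) ((\f.(\g.(\h.(f (g h))))) t)) ((\a.a) (\f.(\g.(\h.(f (g h))))))) w)
Step 2: ((((\h.((p h) (v h))) ((\f.(\g.(\h.(f (g h))))) t)) ((\a.a) (\f.(\g.(\h.(f (g h))))))) w)
Step 3: ((((p ((\f.(\g.(\h.(f (g h))))) t)) (v ((\f.(\g.(\h.(f (g h))))) t))) ((\a.a) (\f.(\g.(\h.(f (g h))))))) w)
Step 4: ((((p (\g.(\h.(t (g h))))) (v ((\f.(\g.(\h.(f (g h))))) t))) ((\a.a) (\f.(\g.(\h.(f (g h))))))) w)
Step 5: ((((p (\g.(\h.(t (g h))))) (v (\g.(\h.(t (g h)))))) ((\a.a) (\f.(\g.(\h.(f (g h))))))) w)
Step 6: ((((p (\g.(\h.(t (g h))))) (v (\g.(\h.(t (g h)))))) (\f.(\g.(\h.(f (g h)))))) w)

Answer: ((((p (\g.(\h.(t (g h))))) (v (\g.(\h.(t (g h)))))) (\f.(\g.(\h.(f (g h)))))) w)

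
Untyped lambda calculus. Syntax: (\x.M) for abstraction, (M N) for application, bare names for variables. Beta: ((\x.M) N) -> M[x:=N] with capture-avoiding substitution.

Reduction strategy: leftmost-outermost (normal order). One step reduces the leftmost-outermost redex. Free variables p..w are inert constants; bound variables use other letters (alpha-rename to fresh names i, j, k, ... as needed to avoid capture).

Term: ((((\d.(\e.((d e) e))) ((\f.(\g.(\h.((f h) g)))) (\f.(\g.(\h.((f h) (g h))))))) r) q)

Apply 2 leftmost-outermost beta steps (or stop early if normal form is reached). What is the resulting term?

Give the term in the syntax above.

Step 0: ((((\d.(\e.((d e) e))) ((\f.(\g.(\h.((f h) g)))) (\f.(\g.(\h.((f h) (g h))))))) r) q)
Step 1: (((\e.((((\f.(\g.(\h.((f h) g)))) (\f.(\g.(\h.((f h) (g h)))))) e) e)) r) q)
Step 2: (((((\f.(\g.(\h.((f h) g)))) (\f.(\g.(\h.((f h) (g h)))))) r) r) q)

Answer: (((((\f.(\g.(\h.((f h) g)))) (\f.(\g.(\h.((f h) (g h)))))) r) r) q)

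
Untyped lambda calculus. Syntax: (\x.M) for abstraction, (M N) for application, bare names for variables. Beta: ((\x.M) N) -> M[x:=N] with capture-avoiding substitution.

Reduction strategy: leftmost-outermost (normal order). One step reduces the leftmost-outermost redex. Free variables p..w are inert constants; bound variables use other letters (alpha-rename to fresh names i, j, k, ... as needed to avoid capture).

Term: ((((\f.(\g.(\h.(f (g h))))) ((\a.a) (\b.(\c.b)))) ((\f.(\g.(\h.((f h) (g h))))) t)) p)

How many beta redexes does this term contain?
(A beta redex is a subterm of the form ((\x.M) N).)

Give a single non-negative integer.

Term: ((((\f.(\g.(\h.(f (g h))))) ((\a.a) (\b.(\c.b)))) ((\f.(\g.(\h.((f h) (g h))))) t)) p)
  Redex: ((\f.(\g.(\h.(f (g h))))) ((\a.a) (\b.(\c.b))))
  Redex: ((\a.a) (\b.(\c.b)))
  Redex: ((\f.(\g.(\h.((f h) (g h))))) t)
Total redexes: 3

Answer: 3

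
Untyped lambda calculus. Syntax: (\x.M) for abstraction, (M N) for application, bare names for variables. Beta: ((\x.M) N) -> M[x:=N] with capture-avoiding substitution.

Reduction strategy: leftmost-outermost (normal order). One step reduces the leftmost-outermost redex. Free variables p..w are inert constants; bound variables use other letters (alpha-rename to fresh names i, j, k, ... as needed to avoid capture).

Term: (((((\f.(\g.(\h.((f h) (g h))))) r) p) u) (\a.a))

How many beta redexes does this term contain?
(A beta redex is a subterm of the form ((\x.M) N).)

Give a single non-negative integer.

Answer: 1

Derivation:
Term: (((((\f.(\g.(\h.((f h) (g h))))) r) p) u) (\a.a))
  Redex: ((\f.(\g.(\h.((f h) (g h))))) r)
Total redexes: 1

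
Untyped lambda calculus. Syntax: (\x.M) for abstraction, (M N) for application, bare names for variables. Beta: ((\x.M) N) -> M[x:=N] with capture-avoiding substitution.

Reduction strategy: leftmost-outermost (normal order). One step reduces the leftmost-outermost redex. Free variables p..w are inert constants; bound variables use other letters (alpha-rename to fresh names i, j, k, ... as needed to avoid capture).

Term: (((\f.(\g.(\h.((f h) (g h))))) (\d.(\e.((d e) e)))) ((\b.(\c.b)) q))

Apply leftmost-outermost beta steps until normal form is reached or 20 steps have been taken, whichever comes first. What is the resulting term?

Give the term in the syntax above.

Answer: (\h.((h q) q))

Derivation:
Step 0: (((\f.(\g.(\h.((f h) (g h))))) (\d.(\e.((d e) e)))) ((\b.(\c.b)) q))
Step 1: ((\g.(\h.(((\d.(\e.((d e) e))) h) (g h)))) ((\b.(\c.b)) q))
Step 2: (\h.(((\d.(\e.((d e) e))) h) (((\b.(\c.b)) q) h)))
Step 3: (\h.((\e.((h e) e)) (((\b.(\c.b)) q) h)))
Step 4: (\h.((h (((\b.(\c.b)) q) h)) (((\b.(\c.b)) q) h)))
Step 5: (\h.((h ((\c.q) h)) (((\b.(\c.b)) q) h)))
Step 6: (\h.((h q) (((\b.(\c.b)) q) h)))
Step 7: (\h.((h q) ((\c.q) h)))
Step 8: (\h.((h q) q))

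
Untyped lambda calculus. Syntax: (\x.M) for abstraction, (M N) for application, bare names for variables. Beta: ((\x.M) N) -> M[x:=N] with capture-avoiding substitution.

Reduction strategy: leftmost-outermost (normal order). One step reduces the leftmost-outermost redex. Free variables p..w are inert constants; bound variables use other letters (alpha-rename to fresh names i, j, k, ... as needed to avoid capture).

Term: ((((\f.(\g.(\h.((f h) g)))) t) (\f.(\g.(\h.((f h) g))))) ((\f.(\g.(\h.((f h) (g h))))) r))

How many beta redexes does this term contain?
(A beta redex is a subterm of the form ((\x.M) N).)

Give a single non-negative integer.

Term: ((((\f.(\g.(\h.((f h) g)))) t) (\f.(\g.(\h.((f h) g))))) ((\f.(\g.(\h.((f h) (g h))))) r))
  Redex: ((\f.(\g.(\h.((f h) g)))) t)
  Redex: ((\f.(\g.(\h.((f h) (g h))))) r)
Total redexes: 2

Answer: 2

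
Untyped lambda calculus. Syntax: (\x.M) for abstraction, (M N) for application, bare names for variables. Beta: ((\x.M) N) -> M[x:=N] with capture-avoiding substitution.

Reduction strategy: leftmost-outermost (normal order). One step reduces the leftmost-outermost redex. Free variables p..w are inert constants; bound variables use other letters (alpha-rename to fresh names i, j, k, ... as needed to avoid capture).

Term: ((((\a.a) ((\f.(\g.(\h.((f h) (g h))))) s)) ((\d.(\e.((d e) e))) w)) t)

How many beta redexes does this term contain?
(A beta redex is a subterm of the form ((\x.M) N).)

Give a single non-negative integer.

Answer: 3

Derivation:
Term: ((((\a.a) ((\f.(\g.(\h.((f h) (g h))))) s)) ((\d.(\e.((d e) e))) w)) t)
  Redex: ((\a.a) ((\f.(\g.(\h.((f h) (g h))))) s))
  Redex: ((\f.(\g.(\h.((f h) (g h))))) s)
  Redex: ((\d.(\e.((d e) e))) w)
Total redexes: 3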